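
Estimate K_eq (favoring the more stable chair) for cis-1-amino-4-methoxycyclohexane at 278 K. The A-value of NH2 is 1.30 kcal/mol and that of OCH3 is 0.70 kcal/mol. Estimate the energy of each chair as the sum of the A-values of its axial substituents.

K ≈ 2.96

C1 and C4 have opposite parity, so for the cis isomer the two substituents are one axial and one equatorial in each chair.
Chair I (amino axial, methoxy equatorial): E = 1.30 kcal/mol; chair II (amino equatorial, methoxy axial): E = 0.70 kcal/mol.
ΔG = 0.60 kcal/mol between the two chairs.
K = exp(ΔG/RT) with R = 1.987×10⁻³ kcal mol⁻¹ K⁻¹ and T = 278 K gives K ≈ 2.96.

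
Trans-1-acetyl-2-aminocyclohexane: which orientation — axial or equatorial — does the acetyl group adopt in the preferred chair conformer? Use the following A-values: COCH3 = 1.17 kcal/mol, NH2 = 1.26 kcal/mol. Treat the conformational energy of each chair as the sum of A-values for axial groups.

equatorial

C1 and C2 have opposite parity, so for the trans isomer the two substituents are e,e in one chair and a,a in the other.
Chair I (acetyl axial, amino axial): E = 2.43 kcal/mol.
Chair II (acetyl equatorial, amino equatorial): E = 0.00 kcal/mol.
Chair II is the more stable (lower-energy) conformer, and in that chair the acetyl group is equatorial.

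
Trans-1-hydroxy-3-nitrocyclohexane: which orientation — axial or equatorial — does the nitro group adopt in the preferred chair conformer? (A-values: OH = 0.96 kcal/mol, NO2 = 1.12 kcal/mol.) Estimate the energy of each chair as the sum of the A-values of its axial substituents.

C1 and C3 have the same parity, so for the trans isomer the two substituents are one axial and one equatorial in each chair.
Chair I (hydroxyl axial, nitro equatorial): E = 0.96 kcal/mol.
Chair II (hydroxyl equatorial, nitro axial): E = 1.12 kcal/mol.
Chair I is the more stable (lower-energy) conformer, and in that chair the nitro group is equatorial.

equatorial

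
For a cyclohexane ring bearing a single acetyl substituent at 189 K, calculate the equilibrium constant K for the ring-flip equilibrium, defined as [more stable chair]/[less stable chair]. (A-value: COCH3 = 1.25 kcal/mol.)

One chair has the acetyl group axial (E = 1.25 kcal/mol) and the other has it equatorial (E = 0).
ΔG = 1.25 kcal/mol between the two chairs.
K = exp(ΔG/RT) with R = 1.987×10⁻³ kcal mol⁻¹ K⁻¹ and T = 189 K gives K ≈ 27.9.

K ≈ 27.9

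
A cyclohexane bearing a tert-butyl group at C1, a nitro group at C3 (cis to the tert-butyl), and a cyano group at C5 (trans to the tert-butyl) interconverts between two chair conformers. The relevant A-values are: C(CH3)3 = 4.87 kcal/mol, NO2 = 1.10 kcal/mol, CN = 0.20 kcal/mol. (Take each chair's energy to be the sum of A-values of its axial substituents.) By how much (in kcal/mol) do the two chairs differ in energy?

5.77 kcal/mol

Chair I (tert-butyl axial, nitro axial, cyano equatorial): E = 5.97 kcal/mol.
Chair II (tert-butyl equatorial, nitro equatorial, cyano axial): E = 0.20 kcal/mol.
ΔE = 5.97 − 0.20 = 5.77 kcal/mol; chair II is more stable.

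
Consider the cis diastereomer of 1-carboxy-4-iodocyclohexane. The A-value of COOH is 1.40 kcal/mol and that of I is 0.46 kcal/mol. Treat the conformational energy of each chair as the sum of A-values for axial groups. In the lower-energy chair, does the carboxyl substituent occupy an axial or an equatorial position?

equatorial

C1 and C4 have opposite parity, so for the cis isomer the two substituents are one axial and one equatorial in each chair.
Chair I (carboxyl axial, iodo equatorial): E = 1.40 kcal/mol.
Chair II (carboxyl equatorial, iodo axial): E = 0.46 kcal/mol.
Chair II is the more stable (lower-energy) conformer, and in that chair the carboxyl group is equatorial.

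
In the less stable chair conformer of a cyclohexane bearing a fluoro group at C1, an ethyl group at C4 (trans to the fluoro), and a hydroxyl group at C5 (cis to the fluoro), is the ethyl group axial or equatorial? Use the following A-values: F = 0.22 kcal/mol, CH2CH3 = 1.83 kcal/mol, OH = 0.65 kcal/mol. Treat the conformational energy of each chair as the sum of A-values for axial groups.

Chair I (fluoro axial, ethyl axial, hydroxyl axial): E = 2.70 kcal/mol.
Chair II (fluoro equatorial, ethyl equatorial, hydroxyl equatorial): E = 0.00 kcal/mol.
Chair I is the less stable (higher-energy) conformer, and in that chair the ethyl group is axial.

axial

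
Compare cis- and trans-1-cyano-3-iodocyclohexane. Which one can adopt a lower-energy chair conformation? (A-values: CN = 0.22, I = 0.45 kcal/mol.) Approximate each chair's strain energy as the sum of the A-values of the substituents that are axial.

cis

At 1,3 positions (parity same): cis → (e,e or a,a); trans → (a,e or e,a).
Best chair for cis: E = 0.00 kcal/mol; best chair for trans: E = 0.22 kcal/mol.
The cis isomer is lower by 0.22 kcal/mol.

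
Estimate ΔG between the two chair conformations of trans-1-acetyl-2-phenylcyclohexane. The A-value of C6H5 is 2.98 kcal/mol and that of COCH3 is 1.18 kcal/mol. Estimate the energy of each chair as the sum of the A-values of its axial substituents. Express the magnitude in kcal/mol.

C1 and C2 have opposite parity, so for the trans isomer the two substituents are e,e in one chair and a,a in the other.
Chair I (phenyl axial, acetyl axial): E = 4.16 kcal/mol.
Chair II (phenyl equatorial, acetyl equatorial): E = 0.00 kcal/mol.
ΔE = 4.16 − 0.00 = 4.16 kcal/mol; chair II is more stable.

4.16 kcal/mol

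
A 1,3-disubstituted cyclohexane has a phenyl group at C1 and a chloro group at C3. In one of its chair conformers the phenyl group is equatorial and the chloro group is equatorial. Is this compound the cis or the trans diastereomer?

C1 and C3 have the same parity, so their axial bonds point in the same direction.
With same-parity carbons, two substituents on the same face are both axial or both equatorial; opposite faces give one of each.
Here the groups are equatorial/equatorial → same face → cis.

cis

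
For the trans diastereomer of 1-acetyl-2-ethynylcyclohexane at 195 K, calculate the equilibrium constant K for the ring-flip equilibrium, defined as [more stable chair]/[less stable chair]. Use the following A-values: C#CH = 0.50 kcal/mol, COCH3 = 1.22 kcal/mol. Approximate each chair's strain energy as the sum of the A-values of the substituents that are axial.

K ≈ 84.7

C1 and C2 have opposite parity, so for the trans isomer the two substituents are e,e in one chair and a,a in the other.
Chair I (ethynyl axial, acetyl axial): E = 1.72 kcal/mol; chair II (ethynyl equatorial, acetyl equatorial): E = 0.00 kcal/mol.
ΔG = 1.72 kcal/mol between the two chairs.
K = exp(ΔG/RT) with R = 1.987×10⁻³ kcal mol⁻¹ K⁻¹ and T = 195 K gives K ≈ 84.7.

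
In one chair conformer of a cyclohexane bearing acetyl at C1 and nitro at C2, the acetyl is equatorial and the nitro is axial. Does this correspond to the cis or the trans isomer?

cis

C1 and C2 have opposite parity, so their axial bonds point in opposite directions.
With opposite-parity carbons, two substituents on the same face are one axial and one equatorial; opposite faces give both axial or both equatorial.
Here the groups are equatorial/axial → same face → cis.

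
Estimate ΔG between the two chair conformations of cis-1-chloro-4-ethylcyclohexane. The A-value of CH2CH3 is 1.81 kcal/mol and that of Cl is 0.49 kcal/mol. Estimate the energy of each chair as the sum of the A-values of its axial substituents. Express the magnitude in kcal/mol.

C1 and C4 have opposite parity, so for the cis isomer the two substituents are one axial and one equatorial in each chair.
Chair I (ethyl axial, chloro equatorial): E = 1.81 kcal/mol.
Chair II (ethyl equatorial, chloro axial): E = 0.49 kcal/mol.
ΔE = 1.81 − 0.49 = 1.32 kcal/mol; chair II is more stable.

1.32 kcal/mol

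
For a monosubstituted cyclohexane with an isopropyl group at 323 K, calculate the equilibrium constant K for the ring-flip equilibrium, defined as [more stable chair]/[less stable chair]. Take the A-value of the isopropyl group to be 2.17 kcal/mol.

One chair has the isopropyl group axial (E = 2.17 kcal/mol) and the other has it equatorial (E = 0).
ΔG = 2.17 kcal/mol between the two chairs.
K = exp(ΔG/RT) with R = 1.987×10⁻³ kcal mol⁻¹ K⁻¹ and T = 323 K gives K ≈ 29.4.

K ≈ 29.4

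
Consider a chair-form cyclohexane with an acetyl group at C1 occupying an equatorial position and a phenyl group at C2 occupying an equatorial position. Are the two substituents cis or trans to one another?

C1 and C2 have opposite parity, so their axial bonds point in opposite directions.
With opposite-parity carbons, two substituents on the same face are one axial and one equatorial; opposite faces give both axial or both equatorial.
Here the groups are equatorial/equatorial → opposite face → trans.

trans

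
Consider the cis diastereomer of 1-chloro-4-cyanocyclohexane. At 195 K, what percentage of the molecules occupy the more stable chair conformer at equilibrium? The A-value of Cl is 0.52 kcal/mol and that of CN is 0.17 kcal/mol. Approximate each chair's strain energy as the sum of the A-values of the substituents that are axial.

71.2%

C1 and C4 have opposite parity, so for the cis isomer the two substituents are one axial and one equatorial in each chair.
Chair I (chloro axial, cyano equatorial): E = 0.52 kcal/mol; chair II (chloro equatorial, cyano axial): E = 0.17 kcal/mol.
ΔG = 0.35 kcal/mol between the two chairs.
K = exp(ΔG/RT) with R = 1.987×10⁻³ kcal mol⁻¹ K⁻¹ and T = 195 K gives K ≈ 2.47.
Fraction in the lower-energy chair = K/(K+1) = 71.2%.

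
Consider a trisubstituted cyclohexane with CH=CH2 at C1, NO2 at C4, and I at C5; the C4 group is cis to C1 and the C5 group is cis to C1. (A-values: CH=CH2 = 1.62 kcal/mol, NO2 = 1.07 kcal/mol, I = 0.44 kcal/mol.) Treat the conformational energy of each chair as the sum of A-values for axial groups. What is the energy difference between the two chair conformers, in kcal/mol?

Chair I (vinyl axial, nitro equatorial, iodo axial): E = 2.06 kcal/mol.
Chair II (vinyl equatorial, nitro axial, iodo equatorial): E = 1.07 kcal/mol.
ΔE = 2.06 − 1.07 = 0.99 kcal/mol; chair II is more stable.

0.99 kcal/mol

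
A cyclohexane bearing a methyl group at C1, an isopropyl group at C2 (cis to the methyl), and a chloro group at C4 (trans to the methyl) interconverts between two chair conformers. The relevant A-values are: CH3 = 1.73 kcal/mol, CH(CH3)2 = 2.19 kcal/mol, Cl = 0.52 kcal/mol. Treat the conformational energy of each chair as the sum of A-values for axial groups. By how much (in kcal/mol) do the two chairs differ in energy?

0.06 kcal/mol

Chair I (methyl axial, isopropyl equatorial, chloro axial): E = 2.25 kcal/mol.
Chair II (methyl equatorial, isopropyl axial, chloro equatorial): E = 2.19 kcal/mol.
ΔE = 2.25 − 2.19 = 0.06 kcal/mol; chair II is more stable.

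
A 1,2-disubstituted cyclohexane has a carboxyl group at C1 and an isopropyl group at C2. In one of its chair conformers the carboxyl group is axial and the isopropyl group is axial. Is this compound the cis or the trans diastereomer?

C1 and C2 have opposite parity, so their axial bonds point in opposite directions.
With opposite-parity carbons, two substituents on the same face are one axial and one equatorial; opposite faces give both axial or both equatorial.
Here the groups are axial/axial → opposite face → trans.

trans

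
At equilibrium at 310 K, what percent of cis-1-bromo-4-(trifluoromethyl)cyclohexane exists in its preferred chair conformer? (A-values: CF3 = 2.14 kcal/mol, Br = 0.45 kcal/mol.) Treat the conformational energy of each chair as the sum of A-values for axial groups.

94.0%

C1 and C4 have opposite parity, so for the cis isomer the two substituents are one axial and one equatorial in each chair.
Chair I (trifluoromethyl axial, bromo equatorial): E = 2.14 kcal/mol; chair II (trifluoromethyl equatorial, bromo axial): E = 0.45 kcal/mol.
ΔG = 1.69 kcal/mol between the two chairs.
K = exp(ΔG/RT) with R = 1.987×10⁻³ kcal mol⁻¹ K⁻¹ and T = 310 K gives K ≈ 15.5.
Fraction in the lower-energy chair = K/(K+1) = 94.0%.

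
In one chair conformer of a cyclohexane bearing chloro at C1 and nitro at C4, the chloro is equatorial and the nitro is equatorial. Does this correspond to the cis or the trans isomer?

C1 and C4 have opposite parity, so their axial bonds point in opposite directions.
With opposite-parity carbons, two substituents on the same face are one axial and one equatorial; opposite faces give both axial or both equatorial.
Here the groups are equatorial/equatorial → opposite face → trans.

trans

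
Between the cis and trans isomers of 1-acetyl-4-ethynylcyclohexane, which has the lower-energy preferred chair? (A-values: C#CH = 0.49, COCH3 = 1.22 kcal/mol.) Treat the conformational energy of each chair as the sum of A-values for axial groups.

At 1,4 positions (parity opposite): cis → (a,e or e,a); trans → (e,e or a,a).
Best chair for cis: E = 0.49 kcal/mol; best chair for trans: E = 0.00 kcal/mol.
The trans isomer is lower by 0.49 kcal/mol.

trans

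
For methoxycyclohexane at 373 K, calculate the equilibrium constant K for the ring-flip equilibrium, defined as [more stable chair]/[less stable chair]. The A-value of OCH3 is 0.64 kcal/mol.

One chair has the methoxy group axial (E = 0.64 kcal/mol) and the other has it equatorial (E = 0).
ΔG = 0.64 kcal/mol between the two chairs.
K = exp(ΔG/RT) with R = 1.987×10⁻³ kcal mol⁻¹ K⁻¹ and T = 373 K gives K ≈ 2.37.

K ≈ 2.37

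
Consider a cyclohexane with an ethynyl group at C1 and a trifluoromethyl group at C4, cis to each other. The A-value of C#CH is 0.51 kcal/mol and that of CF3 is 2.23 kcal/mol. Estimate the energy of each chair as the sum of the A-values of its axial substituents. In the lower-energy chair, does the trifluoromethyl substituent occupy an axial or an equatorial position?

equatorial

C1 and C4 have opposite parity, so for the cis isomer the two substituents are one axial and one equatorial in each chair.
Chair I (ethynyl axial, trifluoromethyl equatorial): E = 0.51 kcal/mol.
Chair II (ethynyl equatorial, trifluoromethyl axial): E = 2.23 kcal/mol.
Chair I is the more stable (lower-energy) conformer, and in that chair the trifluoromethyl group is equatorial.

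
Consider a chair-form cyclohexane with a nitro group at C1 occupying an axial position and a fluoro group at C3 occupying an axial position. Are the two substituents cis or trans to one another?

C1 and C3 have the same parity, so their axial bonds point in the same direction.
With same-parity carbons, two substituents on the same face are both axial or both equatorial; opposite faces give one of each.
Here the groups are axial/axial → same face → cis.

cis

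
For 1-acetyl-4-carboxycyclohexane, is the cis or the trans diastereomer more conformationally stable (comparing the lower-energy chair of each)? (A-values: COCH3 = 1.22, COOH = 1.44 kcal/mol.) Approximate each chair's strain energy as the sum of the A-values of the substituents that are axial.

At 1,4 positions (parity opposite): cis → (a,e or e,a); trans → (e,e or a,a).
Best chair for cis: E = 1.22 kcal/mol; best chair for trans: E = 0.00 kcal/mol.
The trans isomer is lower by 1.22 kcal/mol.

trans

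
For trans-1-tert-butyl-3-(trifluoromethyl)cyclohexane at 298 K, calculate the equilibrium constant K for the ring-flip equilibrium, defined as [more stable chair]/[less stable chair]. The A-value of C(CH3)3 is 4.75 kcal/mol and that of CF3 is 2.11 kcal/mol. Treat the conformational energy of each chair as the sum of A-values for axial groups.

C1 and C3 have the same parity, so for the trans isomer the two substituents are one axial and one equatorial in each chair.
Chair I (tert-butyl axial, trifluoromethyl equatorial): E = 4.75 kcal/mol; chair II (tert-butyl equatorial, trifluoromethyl axial): E = 2.11 kcal/mol.
ΔG = 2.64 kcal/mol between the two chairs.
K = exp(ΔG/RT) with R = 1.987×10⁻³ kcal mol⁻¹ K⁻¹ and T = 298 K gives K ≈ 86.4.

K ≈ 86.4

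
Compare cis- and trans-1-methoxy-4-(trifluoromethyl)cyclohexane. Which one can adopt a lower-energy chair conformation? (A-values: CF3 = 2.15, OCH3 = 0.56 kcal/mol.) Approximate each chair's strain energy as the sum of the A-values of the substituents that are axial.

trans

At 1,4 positions (parity opposite): cis → (a,e or e,a); trans → (e,e or a,a).
Best chair for cis: E = 0.56 kcal/mol; best chair for trans: E = 0.00 kcal/mol.
The trans isomer is lower by 0.56 kcal/mol.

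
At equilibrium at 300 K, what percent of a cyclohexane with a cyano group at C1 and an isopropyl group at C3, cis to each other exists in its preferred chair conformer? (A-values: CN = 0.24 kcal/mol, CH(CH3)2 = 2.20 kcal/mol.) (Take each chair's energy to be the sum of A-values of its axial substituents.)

C1 and C3 have the same parity, so for the cis isomer the two substituents are e,e in one chair and a,a in the other.
Chair I (cyano axial, isopropyl axial): E = 2.44 kcal/mol; chair II (cyano equatorial, isopropyl equatorial): E = 0.00 kcal/mol.
ΔG = 2.44 kcal/mol between the two chairs.
K = exp(ΔG/RT) with R = 1.987×10⁻³ kcal mol⁻¹ K⁻¹ and T = 300 K gives K ≈ 59.9.
Fraction in the lower-energy chair = K/(K+1) = 98.4%.

98.4%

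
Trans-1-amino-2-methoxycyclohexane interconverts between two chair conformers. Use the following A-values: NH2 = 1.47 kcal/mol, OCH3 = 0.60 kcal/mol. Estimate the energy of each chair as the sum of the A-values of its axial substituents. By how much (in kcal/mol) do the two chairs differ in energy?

C1 and C2 have opposite parity, so for the trans isomer the two substituents are e,e in one chair and a,a in the other.
Chair I (amino axial, methoxy axial): E = 2.07 kcal/mol.
Chair II (amino equatorial, methoxy equatorial): E = 0.00 kcal/mol.
ΔE = 2.07 − 0.00 = 2.07 kcal/mol; chair II is more stable.

2.07 kcal/mol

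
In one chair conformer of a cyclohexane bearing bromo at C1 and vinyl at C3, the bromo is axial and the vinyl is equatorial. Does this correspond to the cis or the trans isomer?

trans

C1 and C3 have the same parity, so their axial bonds point in the same direction.
With same-parity carbons, two substituents on the same face are both axial or both equatorial; opposite faces give one of each.
Here the groups are axial/equatorial → opposite face → trans.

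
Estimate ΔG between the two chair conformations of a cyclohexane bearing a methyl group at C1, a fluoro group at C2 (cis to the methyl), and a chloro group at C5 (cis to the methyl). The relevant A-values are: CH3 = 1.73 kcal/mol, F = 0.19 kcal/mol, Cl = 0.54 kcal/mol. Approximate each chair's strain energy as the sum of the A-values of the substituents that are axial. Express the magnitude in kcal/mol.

Chair I (methyl axial, fluoro equatorial, chloro axial): E = 2.27 kcal/mol.
Chair II (methyl equatorial, fluoro axial, chloro equatorial): E = 0.19 kcal/mol.
ΔE = 2.27 − 0.19 = 2.08 kcal/mol; chair II is more stable.

2.08 kcal/mol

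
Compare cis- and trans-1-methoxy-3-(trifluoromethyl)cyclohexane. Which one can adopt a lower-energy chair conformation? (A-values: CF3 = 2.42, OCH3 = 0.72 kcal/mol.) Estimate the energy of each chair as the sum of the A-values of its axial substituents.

cis

At 1,3 positions (parity same): cis → (e,e or a,a); trans → (a,e or e,a).
Best chair for cis: E = 0.00 kcal/mol; best chair for trans: E = 0.72 kcal/mol.
The cis isomer is lower by 0.72 kcal/mol.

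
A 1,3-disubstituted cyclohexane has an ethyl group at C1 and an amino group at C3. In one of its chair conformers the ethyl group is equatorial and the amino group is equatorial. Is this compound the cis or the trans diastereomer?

C1 and C3 have the same parity, so their axial bonds point in the same direction.
With same-parity carbons, two substituents on the same face are both axial or both equatorial; opposite faces give one of each.
Here the groups are equatorial/equatorial → same face → cis.

cis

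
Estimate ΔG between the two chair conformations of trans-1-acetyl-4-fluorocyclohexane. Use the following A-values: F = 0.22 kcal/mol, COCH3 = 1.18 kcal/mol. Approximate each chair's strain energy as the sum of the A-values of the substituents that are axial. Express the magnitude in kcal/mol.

1.40 kcal/mol

C1 and C4 have opposite parity, so for the trans isomer the two substituents are e,e in one chair and a,a in the other.
Chair I (fluoro axial, acetyl axial): E = 1.40 kcal/mol.
Chair II (fluoro equatorial, acetyl equatorial): E = 0.00 kcal/mol.
ΔE = 1.40 − 0.00 = 1.40 kcal/mol; chair II is more stable.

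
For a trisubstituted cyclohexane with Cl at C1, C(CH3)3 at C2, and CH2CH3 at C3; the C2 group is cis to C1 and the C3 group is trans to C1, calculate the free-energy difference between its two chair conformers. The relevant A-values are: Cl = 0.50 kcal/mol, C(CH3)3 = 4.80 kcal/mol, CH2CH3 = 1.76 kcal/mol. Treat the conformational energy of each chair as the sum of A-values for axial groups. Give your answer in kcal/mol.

Chair I (chloro axial, tert-butyl equatorial, ethyl equatorial): E = 0.50 kcal/mol.
Chair II (chloro equatorial, tert-butyl axial, ethyl axial): E = 6.56 kcal/mol.
ΔE = 6.56 − 0.50 = 6.06 kcal/mol; chair I is more stable.

6.06 kcal/mol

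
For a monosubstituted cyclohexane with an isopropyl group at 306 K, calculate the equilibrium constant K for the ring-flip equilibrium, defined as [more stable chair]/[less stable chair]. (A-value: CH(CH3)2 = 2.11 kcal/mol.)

K ≈ 32.1

One chair has the isopropyl group axial (E = 2.11 kcal/mol) and the other has it equatorial (E = 0).
ΔG = 2.11 kcal/mol between the two chairs.
K = exp(ΔG/RT) with R = 1.987×10⁻³ kcal mol⁻¹ K⁻¹ and T = 306 K gives K ≈ 32.1.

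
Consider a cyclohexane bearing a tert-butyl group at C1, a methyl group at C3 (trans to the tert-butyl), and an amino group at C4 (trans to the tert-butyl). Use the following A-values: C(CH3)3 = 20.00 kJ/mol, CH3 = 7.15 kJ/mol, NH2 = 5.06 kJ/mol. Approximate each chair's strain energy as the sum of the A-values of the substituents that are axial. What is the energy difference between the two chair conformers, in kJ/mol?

17.91 kJ/mol

Chair I (tert-butyl axial, methyl equatorial, amino axial): E = 25.06 kJ/mol.
Chair II (tert-butyl equatorial, methyl axial, amino equatorial): E = 7.15 kJ/mol.
ΔE = 25.06 − 7.15 = 17.91 kJ/mol; chair II is more stable.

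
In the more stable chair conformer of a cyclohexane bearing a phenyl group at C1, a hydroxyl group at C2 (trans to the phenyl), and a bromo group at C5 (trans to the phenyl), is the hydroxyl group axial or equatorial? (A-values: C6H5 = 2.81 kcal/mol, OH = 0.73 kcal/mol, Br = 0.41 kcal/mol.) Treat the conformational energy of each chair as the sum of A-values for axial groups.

equatorial

Chair I (phenyl axial, hydroxyl axial, bromo equatorial): E = 3.54 kcal/mol.
Chair II (phenyl equatorial, hydroxyl equatorial, bromo axial): E = 0.41 kcal/mol.
Chair II is the more stable (lower-energy) conformer, and in that chair the hydroxyl group is equatorial.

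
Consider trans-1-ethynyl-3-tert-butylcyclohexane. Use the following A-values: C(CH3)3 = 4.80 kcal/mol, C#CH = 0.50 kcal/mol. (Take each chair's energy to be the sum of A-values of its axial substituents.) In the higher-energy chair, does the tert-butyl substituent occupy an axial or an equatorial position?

C1 and C3 have the same parity, so for the trans isomer the two substituents are one axial and one equatorial in each chair.
Chair I (tert-butyl axial, ethynyl equatorial): E = 4.80 kcal/mol.
Chair II (tert-butyl equatorial, ethynyl axial): E = 0.50 kcal/mol.
Chair I is the less stable (higher-energy) conformer, and in that chair the tert-butyl group is axial.

axial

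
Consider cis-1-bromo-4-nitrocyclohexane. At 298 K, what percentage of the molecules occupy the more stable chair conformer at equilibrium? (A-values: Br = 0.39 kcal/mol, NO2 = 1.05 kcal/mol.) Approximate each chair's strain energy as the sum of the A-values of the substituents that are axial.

C1 and C4 have opposite parity, so for the cis isomer the two substituents are one axial and one equatorial in each chair.
Chair I (bromo axial, nitro equatorial): E = 0.39 kcal/mol; chair II (bromo equatorial, nitro axial): E = 1.05 kcal/mol.
ΔG = 0.66 kcal/mol between the two chairs.
K = exp(ΔG/RT) with R = 1.987×10⁻³ kcal mol⁻¹ K⁻¹ and T = 298 K gives K ≈ 3.05.
Fraction in the lower-energy chair = K/(K+1) = 75.3%.

75.3%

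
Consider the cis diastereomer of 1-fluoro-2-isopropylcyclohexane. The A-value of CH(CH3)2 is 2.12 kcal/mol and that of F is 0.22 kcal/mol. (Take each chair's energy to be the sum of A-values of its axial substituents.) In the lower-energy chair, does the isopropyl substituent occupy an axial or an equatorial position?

equatorial

C1 and C2 have opposite parity, so for the cis isomer the two substituents are one axial and one equatorial in each chair.
Chair I (isopropyl axial, fluoro equatorial): E = 2.12 kcal/mol.
Chair II (isopropyl equatorial, fluoro axial): E = 0.22 kcal/mol.
Chair II is the more stable (lower-energy) conformer, and in that chair the isopropyl group is equatorial.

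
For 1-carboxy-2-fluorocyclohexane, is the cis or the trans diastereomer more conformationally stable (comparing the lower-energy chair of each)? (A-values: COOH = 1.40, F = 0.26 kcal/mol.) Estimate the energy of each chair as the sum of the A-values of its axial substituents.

trans

At 1,2 positions (parity opposite): cis → (a,e or e,a); trans → (e,e or a,a).
Best chair for cis: E = 0.26 kcal/mol; best chair for trans: E = 0.00 kcal/mol.
The trans isomer is lower by 0.26 kcal/mol.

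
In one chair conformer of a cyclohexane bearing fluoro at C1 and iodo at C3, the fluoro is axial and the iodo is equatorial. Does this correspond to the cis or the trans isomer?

trans

C1 and C3 have the same parity, so their axial bonds point in the same direction.
With same-parity carbons, two substituents on the same face are both axial or both equatorial; opposite faces give one of each.
Here the groups are axial/equatorial → opposite face → trans.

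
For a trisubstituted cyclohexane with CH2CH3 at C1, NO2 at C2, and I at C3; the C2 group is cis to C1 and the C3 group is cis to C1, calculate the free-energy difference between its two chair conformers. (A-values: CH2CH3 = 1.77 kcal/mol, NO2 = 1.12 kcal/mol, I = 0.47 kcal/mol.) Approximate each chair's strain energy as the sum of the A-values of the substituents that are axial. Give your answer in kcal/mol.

1.12 kcal/mol

Chair I (ethyl axial, nitro equatorial, iodo axial): E = 2.24 kcal/mol.
Chair II (ethyl equatorial, nitro axial, iodo equatorial): E = 1.12 kcal/mol.
ΔE = 2.24 − 1.12 = 1.12 kcal/mol; chair II is more stable.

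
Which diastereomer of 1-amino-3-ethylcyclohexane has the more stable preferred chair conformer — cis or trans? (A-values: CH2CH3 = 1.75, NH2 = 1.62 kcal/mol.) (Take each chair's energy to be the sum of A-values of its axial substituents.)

cis

At 1,3 positions (parity same): cis → (e,e or a,a); trans → (a,e or e,a).
Best chair for cis: E = 0.00 kcal/mol; best chair for trans: E = 1.62 kcal/mol.
The cis isomer is lower by 1.62 kcal/mol.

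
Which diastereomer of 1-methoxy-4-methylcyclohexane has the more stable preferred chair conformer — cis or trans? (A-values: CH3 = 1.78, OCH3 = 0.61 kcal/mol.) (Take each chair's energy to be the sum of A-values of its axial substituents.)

trans

At 1,4 positions (parity opposite): cis → (a,e or e,a); trans → (e,e or a,a).
Best chair for cis: E = 0.61 kcal/mol; best chair for trans: E = 0.00 kcal/mol.
The trans isomer is lower by 0.61 kcal/mol.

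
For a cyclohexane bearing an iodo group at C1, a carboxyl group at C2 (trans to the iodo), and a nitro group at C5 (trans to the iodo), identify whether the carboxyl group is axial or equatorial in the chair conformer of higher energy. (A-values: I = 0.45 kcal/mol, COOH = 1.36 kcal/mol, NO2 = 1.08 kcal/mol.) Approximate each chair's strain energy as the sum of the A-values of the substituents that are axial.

Chair I (iodo axial, carboxyl axial, nitro equatorial): E = 1.81 kcal/mol.
Chair II (iodo equatorial, carboxyl equatorial, nitro axial): E = 1.08 kcal/mol.
Chair I is the less stable (higher-energy) conformer, and in that chair the carboxyl group is axial.

axial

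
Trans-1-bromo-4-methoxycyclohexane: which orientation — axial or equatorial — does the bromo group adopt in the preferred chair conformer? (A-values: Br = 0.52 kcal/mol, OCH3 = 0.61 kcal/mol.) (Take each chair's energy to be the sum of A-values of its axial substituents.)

equatorial

C1 and C4 have opposite parity, so for the trans isomer the two substituents are e,e in one chair and a,a in the other.
Chair I (bromo axial, methoxy axial): E = 1.13 kcal/mol.
Chair II (bromo equatorial, methoxy equatorial): E = 0.00 kcal/mol.
Chair II is the more stable (lower-energy) conformer, and in that chair the bromo group is equatorial.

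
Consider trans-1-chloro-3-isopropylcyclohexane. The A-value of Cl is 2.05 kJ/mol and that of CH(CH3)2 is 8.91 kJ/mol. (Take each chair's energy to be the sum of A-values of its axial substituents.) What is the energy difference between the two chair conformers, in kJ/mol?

6.86 kJ/mol

C1 and C3 have the same parity, so for the trans isomer the two substituents are one axial and one equatorial in each chair.
Chair I (chloro axial, isopropyl equatorial): E = 2.05 kJ/mol.
Chair II (chloro equatorial, isopropyl axial): E = 8.91 kJ/mol.
ΔE = 8.91 − 2.05 = 6.86 kJ/mol; chair I is more stable.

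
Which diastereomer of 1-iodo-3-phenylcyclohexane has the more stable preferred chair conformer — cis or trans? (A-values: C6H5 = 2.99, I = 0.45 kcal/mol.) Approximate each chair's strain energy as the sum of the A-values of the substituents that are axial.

cis

At 1,3 positions (parity same): cis → (e,e or a,a); trans → (a,e or e,a).
Best chair for cis: E = 0.00 kcal/mol; best chair for trans: E = 0.45 kcal/mol.
The cis isomer is lower by 0.45 kcal/mol.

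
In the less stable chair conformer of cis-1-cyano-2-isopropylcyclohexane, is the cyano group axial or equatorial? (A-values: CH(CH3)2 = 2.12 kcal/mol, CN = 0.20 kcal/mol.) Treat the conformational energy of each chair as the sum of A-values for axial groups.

equatorial

C1 and C2 have opposite parity, so for the cis isomer the two substituents are one axial and one equatorial in each chair.
Chair I (isopropyl axial, cyano equatorial): E = 2.12 kcal/mol.
Chair II (isopropyl equatorial, cyano axial): E = 0.20 kcal/mol.
Chair I is the less stable (higher-energy) conformer, and in that chair the cyano group is equatorial.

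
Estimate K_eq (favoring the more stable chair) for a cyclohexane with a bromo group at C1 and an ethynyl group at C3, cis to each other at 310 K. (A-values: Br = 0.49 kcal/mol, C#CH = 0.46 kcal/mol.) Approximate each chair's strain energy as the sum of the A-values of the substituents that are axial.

C1 and C3 have the same parity, so for the cis isomer the two substituents are e,e in one chair and a,a in the other.
Chair I (bromo axial, ethynyl axial): E = 0.95 kcal/mol; chair II (bromo equatorial, ethynyl equatorial): E = 0.00 kcal/mol.
ΔG = 0.95 kcal/mol between the two chairs.
K = exp(ΔG/RT) with R = 1.987×10⁻³ kcal mol⁻¹ K⁻¹ and T = 310 K gives K ≈ 4.68.

K ≈ 4.68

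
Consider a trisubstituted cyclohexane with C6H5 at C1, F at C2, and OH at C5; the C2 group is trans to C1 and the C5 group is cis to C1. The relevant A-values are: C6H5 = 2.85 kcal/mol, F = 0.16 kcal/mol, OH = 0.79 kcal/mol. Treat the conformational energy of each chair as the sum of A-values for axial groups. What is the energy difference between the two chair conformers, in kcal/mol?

Chair I (phenyl axial, fluoro axial, hydroxyl axial): E = 3.80 kcal/mol.
Chair II (phenyl equatorial, fluoro equatorial, hydroxyl equatorial): E = 0.00 kcal/mol.
ΔE = 3.80 − 0.00 = 3.80 kcal/mol; chair II is more stable.

3.80 kcal/mol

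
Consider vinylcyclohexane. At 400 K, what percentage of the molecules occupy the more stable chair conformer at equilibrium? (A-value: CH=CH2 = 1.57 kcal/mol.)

One chair has the vinyl group axial (E = 1.57 kcal/mol) and the other has it equatorial (E = 0).
ΔG = 1.57 kcal/mol between the two chairs.
K = exp(ΔG/RT) with R = 1.987×10⁻³ kcal mol⁻¹ K⁻¹ and T = 400 K gives K ≈ 7.21.
Fraction in the lower-energy chair = K/(K+1) = 87.8%.

87.8%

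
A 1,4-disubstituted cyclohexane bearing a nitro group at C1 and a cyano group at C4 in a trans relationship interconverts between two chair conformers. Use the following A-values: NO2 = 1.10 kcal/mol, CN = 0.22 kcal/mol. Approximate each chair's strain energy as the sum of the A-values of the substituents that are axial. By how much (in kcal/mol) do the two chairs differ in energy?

1.32 kcal/mol

C1 and C4 have opposite parity, so for the trans isomer the two substituents are e,e in one chair and a,a in the other.
Chair I (nitro axial, cyano axial): E = 1.32 kcal/mol.
Chair II (nitro equatorial, cyano equatorial): E = 0.00 kcal/mol.
ΔE = 1.32 − 0.00 = 1.32 kcal/mol; chair II is more stable.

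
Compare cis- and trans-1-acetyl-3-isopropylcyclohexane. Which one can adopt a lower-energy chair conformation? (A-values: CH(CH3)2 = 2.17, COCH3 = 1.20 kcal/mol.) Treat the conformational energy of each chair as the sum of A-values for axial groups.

cis

At 1,3 positions (parity same): cis → (e,e or a,a); trans → (a,e or e,a).
Best chair for cis: E = 0.00 kcal/mol; best chair for trans: E = 1.20 kcal/mol.
The cis isomer is lower by 1.20 kcal/mol.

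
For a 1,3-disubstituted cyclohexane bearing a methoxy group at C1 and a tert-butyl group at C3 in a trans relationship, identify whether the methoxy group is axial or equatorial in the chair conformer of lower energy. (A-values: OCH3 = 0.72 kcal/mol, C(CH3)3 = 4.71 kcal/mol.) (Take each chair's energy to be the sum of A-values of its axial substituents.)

axial

C1 and C3 have the same parity, so for the trans isomer the two substituents are one axial and one equatorial in each chair.
Chair I (methoxy axial, tert-butyl equatorial): E = 0.72 kcal/mol.
Chair II (methoxy equatorial, tert-butyl axial): E = 4.71 kcal/mol.
Chair I is the more stable (lower-energy) conformer, and in that chair the methoxy group is axial.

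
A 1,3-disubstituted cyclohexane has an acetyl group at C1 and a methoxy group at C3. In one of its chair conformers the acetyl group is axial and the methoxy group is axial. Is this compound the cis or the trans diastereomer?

cis

C1 and C3 have the same parity, so their axial bonds point in the same direction.
With same-parity carbons, two substituents on the same face are both axial or both equatorial; opposite faces give one of each.
Here the groups are axial/axial → same face → cis.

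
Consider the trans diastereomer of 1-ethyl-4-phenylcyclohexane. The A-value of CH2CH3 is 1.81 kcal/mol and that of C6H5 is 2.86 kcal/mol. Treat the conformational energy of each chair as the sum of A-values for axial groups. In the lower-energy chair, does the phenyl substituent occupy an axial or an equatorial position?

C1 and C4 have opposite parity, so for the trans isomer the two substituents are e,e in one chair and a,a in the other.
Chair I (ethyl axial, phenyl axial): E = 4.67 kcal/mol.
Chair II (ethyl equatorial, phenyl equatorial): E = 0.00 kcal/mol.
Chair II is the more stable (lower-energy) conformer, and in that chair the phenyl group is equatorial.

equatorial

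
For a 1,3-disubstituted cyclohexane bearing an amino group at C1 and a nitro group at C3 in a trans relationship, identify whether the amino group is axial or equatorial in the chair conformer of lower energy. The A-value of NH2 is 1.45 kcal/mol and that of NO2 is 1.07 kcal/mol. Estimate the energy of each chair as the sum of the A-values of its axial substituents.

C1 and C3 have the same parity, so for the trans isomer the two substituents are one axial and one equatorial in each chair.
Chair I (amino axial, nitro equatorial): E = 1.45 kcal/mol.
Chair II (amino equatorial, nitro axial): E = 1.07 kcal/mol.
Chair II is the more stable (lower-energy) conformer, and in that chair the amino group is equatorial.

equatorial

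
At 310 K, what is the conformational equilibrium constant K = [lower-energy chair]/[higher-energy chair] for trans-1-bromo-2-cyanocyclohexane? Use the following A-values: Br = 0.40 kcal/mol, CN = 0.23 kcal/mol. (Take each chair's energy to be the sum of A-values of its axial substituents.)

K ≈ 2.78

C1 and C2 have opposite parity, so for the trans isomer the two substituents are e,e in one chair and a,a in the other.
Chair I (bromo axial, cyano axial): E = 0.63 kcal/mol; chair II (bromo equatorial, cyano equatorial): E = 0.00 kcal/mol.
ΔG = 0.63 kcal/mol between the two chairs.
K = exp(ΔG/RT) with R = 1.987×10⁻³ kcal mol⁻¹ K⁻¹ and T = 310 K gives K ≈ 2.78.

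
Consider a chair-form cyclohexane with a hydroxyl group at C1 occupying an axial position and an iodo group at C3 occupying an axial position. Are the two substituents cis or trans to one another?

C1 and C3 have the same parity, so their axial bonds point in the same direction.
With same-parity carbons, two substituents on the same face are both axial or both equatorial; opposite faces give one of each.
Here the groups are axial/axial → same face → cis.

cis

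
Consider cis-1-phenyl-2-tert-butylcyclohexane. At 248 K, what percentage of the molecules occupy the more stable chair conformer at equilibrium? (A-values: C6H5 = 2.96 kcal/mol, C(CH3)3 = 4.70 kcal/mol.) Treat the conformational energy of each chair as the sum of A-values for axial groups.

C1 and C2 have opposite parity, so for the cis isomer the two substituents are one axial and one equatorial in each chair.
Chair I (phenyl axial, tert-butyl equatorial): E = 2.96 kcal/mol; chair II (phenyl equatorial, tert-butyl axial): E = 4.70 kcal/mol.
ΔG = 1.74 kcal/mol between the two chairs.
K = exp(ΔG/RT) with R = 1.987×10⁻³ kcal mol⁻¹ K⁻¹ and T = 248 K gives K ≈ 34.2.
Fraction in the lower-energy chair = K/(K+1) = 97.2%.

97.2%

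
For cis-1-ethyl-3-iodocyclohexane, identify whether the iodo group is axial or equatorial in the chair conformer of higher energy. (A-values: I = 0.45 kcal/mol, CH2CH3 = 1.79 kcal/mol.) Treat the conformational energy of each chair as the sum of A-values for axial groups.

axial

C1 and C3 have the same parity, so for the cis isomer the two substituents are e,e in one chair and a,a in the other.
Chair I (iodo axial, ethyl axial): E = 2.24 kcal/mol.
Chair II (iodo equatorial, ethyl equatorial): E = 0.00 kcal/mol.
Chair I is the less stable (higher-energy) conformer, and in that chair the iodo group is axial.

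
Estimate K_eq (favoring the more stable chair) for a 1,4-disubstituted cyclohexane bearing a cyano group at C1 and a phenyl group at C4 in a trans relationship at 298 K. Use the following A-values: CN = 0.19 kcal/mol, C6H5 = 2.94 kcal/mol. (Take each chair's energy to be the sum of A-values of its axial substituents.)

C1 and C4 have opposite parity, so for the trans isomer the two substituents are e,e in one chair and a,a in the other.
Chair I (cyano axial, phenyl axial): E = 3.13 kcal/mol; chair II (cyano equatorial, phenyl equatorial): E = 0.00 kcal/mol.
ΔG = 3.13 kcal/mol between the two chairs.
K = exp(ΔG/RT) with R = 1.987×10⁻³ kcal mol⁻¹ K⁻¹ and T = 298 K gives K ≈ 198.

K ≈ 198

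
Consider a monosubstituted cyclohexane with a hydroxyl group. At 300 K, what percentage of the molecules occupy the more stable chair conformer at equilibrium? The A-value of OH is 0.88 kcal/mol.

One chair has the hydroxyl group axial (E = 0.88 kcal/mol) and the other has it equatorial (E = 0).
ΔG = 0.88 kcal/mol between the two chairs.
K = exp(ΔG/RT) with R = 1.987×10⁻³ kcal mol⁻¹ K⁻¹ and T = 300 K gives K ≈ 4.38.
Fraction in the lower-energy chair = K/(K+1) = 81.4%.

81.4%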